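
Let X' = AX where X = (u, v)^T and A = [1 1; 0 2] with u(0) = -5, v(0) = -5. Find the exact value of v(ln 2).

-20

A = [[1,1],[0,2]]; eigenvalues λ = 1, 2.
Eigenvectors: (1,0) for λ=1, (-1,-1) for λ=2.
From the initial condition, c_1 = 0, c_2 = 5.
v(ln 2) = (0)(2^1)(0) + (5)(2^2)(-1) = -20.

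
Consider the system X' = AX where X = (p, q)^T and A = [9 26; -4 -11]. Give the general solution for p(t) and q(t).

Coefficient matrix A = [[9, 26], [-4, -11]].
Characteristic polynomial det(A - λI) = λ^2 + 2λ + 5 = 0.
Eigenvalues λ = -1 ± 2i (complex conjugate pair).
For λ=-1+2i: an eigenvector is (-2,1) - i(3,-1) = (-2 - 3i, 1 + i).
A real fundamental pair from Re and Im of e^((-1+2i)t)v: X_1 = e^(-t)(cos(2t)·(-2,1) + sin(2t)·(3,-1)), X_2 = e^(-t)(sin(2t)·(-2,1) - cos(2t)·(3,-1)).
General solution: c_1X_1 + c_2X_2.

p(t) = 3c_1e^(-t)sin(2t) - 2c_1e^(-t)cos(2t) - 2c_2e^(-t)sin(2t) - 3c_2e^(-t)cos(2t), q(t) = -c_1e^(-t)sin(2t) + c_1e^(-t)cos(2t) + c_2e^(-t)sin(2t) + c_2e^(-t)cos(2t)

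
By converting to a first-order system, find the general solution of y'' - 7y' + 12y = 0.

y(t) = c_1e^(4t) + c_2e^(3t)

Let x_1 = y, x_2 = y'. Then x_1' = x_2 and x_2' = -12x_1 + 7x_2.
A = [[0,1],[-12,7]]; det(A-λI) = λ^2 - 7λ + 12.
Eigenvalues λ = 4, 3 with eigenvectors (1,4), (1,3).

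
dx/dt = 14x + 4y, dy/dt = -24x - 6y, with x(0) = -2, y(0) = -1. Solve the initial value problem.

x(t) = -7e^(6t) + 5e^(2t), y(t) = 14e^(6t) - 15e^(2t)

Coefficient matrix A = [[14, 4], [-24, -6]].
Characteristic polynomial det(A - λI) = λ^2 - 8λ + 12 = 0.
Eigenvalues λ = 6, 2.
For λ=6: (A-λI) row 1 is [8, 4], so an eigenvector is (-1, 2).
For λ=2: (A-λI) row 1 is [12, 4], so an eigenvector is (-1, 3).
General solution: K_1e^(6t)(-1,2) + K_2e^(2t)(-1,3).
Applying x(0)=-2, y(0)=-1 gives K_1=7, K_2=-5.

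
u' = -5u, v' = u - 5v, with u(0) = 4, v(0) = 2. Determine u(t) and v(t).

Coefficient matrix A = [[-5, 0], [1, -5]].
Characteristic polynomial det(A - λI) = λ^2 + 10λ + 25 = 0.
Single eigenvalue λ = -5 with algebraic multiplicity 2.
Eigenvector v = (0,-1); generalized eigenvector w with (A-λI)w=v is (-1,-3).
General solution: e^(-5t)[K_1·v + K_2·(t·v + w)].
Applying u(0)=4, v(0)=2 gives K_1=10, K_2=-4.

u(t) = 4e^(-5t), v(t) = 4te^(-5t) + 2e^(-5t)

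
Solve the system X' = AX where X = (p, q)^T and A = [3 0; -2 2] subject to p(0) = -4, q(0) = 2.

p(t) = -4e^(3t), q(t) = 8e^(3t) - 6e^(2t)

Coefficient matrix A = [[3, 0], [-2, 2]].
Characteristic polynomial det(A - λI) = λ^2 - 5λ + 6 = 0.
Eigenvalues λ = 3, 2.
For λ=3: (A-λI) row 2 is [-2, -1], so an eigenvector is (1, -2).
For λ=2: (A-λI) row 1 is [1, 0], so an eigenvector is (0, -1).
General solution: K_1e^(3t)(1,-2) + K_2e^(2t)(0,-1).
Applying p(0)=-4, q(0)=2 gives K_1=-4, K_2=6.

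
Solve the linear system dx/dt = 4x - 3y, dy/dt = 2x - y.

x(t) = -3C_1e^(2t) + C_2e^(t), y(t) = -2C_1e^(2t) + C_2e^(t)

Coefficient matrix A = [[4, -3], [2, -1]].
Characteristic polynomial det(A - λI) = λ^2 - 3λ + 2 = 0.
Eigenvalues λ = 2, 1.
For λ=2: (A-λI) row 1 is [2, -3], so an eigenvector is (-3, -2).
For λ=1: (A-λI) row 1 is [3, -3], so an eigenvector is (1, 1).
General solution: C_1e^(2t)(-3,-2) + C_2e^(t)(1,1).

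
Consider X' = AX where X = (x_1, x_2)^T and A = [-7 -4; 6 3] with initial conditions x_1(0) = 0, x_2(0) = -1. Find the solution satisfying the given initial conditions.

Coefficient matrix A = [[-7, -4], [6, 3]].
Characteristic polynomial det(A - λI) = λ^2 + 4λ + 3 = 0.
Eigenvalues λ = -1, -3.
For λ=-1: (A-λI) row 1 is [-6, -4], so an eigenvector is (-2, 3).
For λ=-3: (A-λI) row 1 is [-4, -4], so an eigenvector is (-1, 1).
General solution: K_1e^(-t)(-2,3) + K_2e^(-3t)(-1,1).
Applying x_1(0)=0, x_2(0)=-1 gives K_1=-1, K_2=2.

x_1(t) = 2e^(-t) - 2e^(-3t), x_2(t) = -3e^(-t) + 2e^(-3t)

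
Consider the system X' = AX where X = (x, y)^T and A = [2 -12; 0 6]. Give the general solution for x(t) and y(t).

Coefficient matrix A = [[2, -12], [0, 6]].
Characteristic polynomial det(A - λI) = λ^2 - 8λ + 12 = 0.
Eigenvalues λ = 2, 6.
For λ=2: (A-λI) row 1 is [0, -12], so an eigenvector is (1, 0).
For λ=6: (A-λI) row 1 is [-4, -12], so an eigenvector is (3, -1).
General solution: c_1e^(2t)(1,0) + c_2e^(6t)(3,-1).

x(t) = c_1e^(2t) + 3c_2e^(6t), y(t) = -c_2e^(6t)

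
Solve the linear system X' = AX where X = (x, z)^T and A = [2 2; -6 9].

Coefficient matrix A = [[2, 2], [-6, 9]].
Characteristic polynomial det(A - λI) = λ^2 - 11λ + 30 = 0.
Eigenvalues λ = 6, 5.
For λ=6: (A-λI) row 1 is [-4, 2], so an eigenvector is (1, 2).
For λ=5: (A-λI) row 1 is [-3, 2], so an eigenvector is (2, 3).
General solution: C_1e^(6t)(1,2) + C_2e^(5t)(2,3).

x(t) = C_1e^(6t) + 2C_2e^(5t), z(t) = 2C_1e^(6t) + 3C_2e^(5t)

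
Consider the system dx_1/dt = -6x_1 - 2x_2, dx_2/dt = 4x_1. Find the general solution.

x_1(t) = C_1e^(-4t) - C_2e^(-2t), x_2(t) = -C_1e^(-4t) + 2C_2e^(-2t)

Coefficient matrix A = [[-6, -2], [4, 0]].
Characteristic polynomial det(A - λI) = λ^2 + 6λ + 8 = 0.
Eigenvalues λ = -4, -2.
For λ=-4: (A-λI) row 1 is [-2, -2], so an eigenvector is (1, -1).
For λ=-2: (A-λI) row 1 is [-4, -2], so an eigenvector is (-1, 2).
General solution: C_1e^(-4t)(1,-1) + C_2e^(-2t)(-1,2).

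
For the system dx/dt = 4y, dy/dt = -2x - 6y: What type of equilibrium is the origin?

stable node

A = [[0,4],[-2,-6]]; det(A-λI) = λ^2 + 6λ + 8.
λ = -4, -2: both negative.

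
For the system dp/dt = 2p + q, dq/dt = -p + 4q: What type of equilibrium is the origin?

A = [[2,1],[-1,4]]; det(A-λI) = λ^2 - 6λ + 9.
repeated λ = 3 with a single eigenvector.

unstable improper node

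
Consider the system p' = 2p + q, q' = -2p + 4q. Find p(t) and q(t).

p(t) = K_1e^(3t)cos(t) + K_2e^(3t)sin(t), q(t) = -K_1e^(3t)sin(t) + K_1e^(3t)cos(t) + K_2e^(3t)sin(t) + K_2e^(3t)cos(t)

Coefficient matrix A = [[2, 1], [-2, 4]].
Characteristic polynomial det(A - λI) = λ^2 - 6λ + 10 = 0.
Eigenvalues λ = 3 ± i (complex conjugate pair).
For λ=3+i: an eigenvector is (1,1) - i(0,-1) = (1, 1 + i).
A real fundamental pair from Re and Im of e^((3+i)t)v: X_1 = e^(3t)(cos(t)·(1,1) + sin(t)·(0,-1)), X_2 = e^(3t)(sin(t)·(1,1) - cos(t)·(0,-1)).
General solution: K_1X_1 + K_2X_2.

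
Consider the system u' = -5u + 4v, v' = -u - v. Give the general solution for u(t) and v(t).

u(t) = 2c_1e^(-3t) + 2c_2te^(-3t) - 3c_2e^(-3t), v(t) = c_1e^(-3t) + c_2te^(-3t) - c_2e^(-3t)

Coefficient matrix A = [[-5, 4], [-1, -1]].
Characteristic polynomial det(A - λI) = λ^2 + 6λ + 9 = 0.
Single eigenvalue λ = -3 with algebraic multiplicity 2.
Eigenvector v = (2,1); generalized eigenvector w with (A-λI)w=v is (-3,-1).
General solution: e^(-3t)[c_1·v + c_2·(t·v + w)].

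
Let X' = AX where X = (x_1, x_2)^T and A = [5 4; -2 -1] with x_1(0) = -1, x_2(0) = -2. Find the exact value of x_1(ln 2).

-38

A = [[5,4],[-2,-1]]; eigenvalues λ = 1, 3.
Eigenvectors: (1,-1) for λ=1, (2,-1) for λ=3.
From the initial condition, c_1 = 5, c_2 = -3.
x_1(ln 2) = (5)(2^1)(1) + (-3)(2^3)(2) = -38.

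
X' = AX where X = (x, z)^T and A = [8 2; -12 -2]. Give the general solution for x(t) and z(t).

x(t) = -C_1e^(4t) - C_2e^(2t), z(t) = 2C_1e^(4t) + 3C_2e^(2t)

Coefficient matrix A = [[8, 2], [-12, -2]].
Characteristic polynomial det(A - λI) = λ^2 - 6λ + 8 = 0.
Eigenvalues λ = 4, 2.
For λ=4: (A-λI) row 1 is [4, 2], so an eigenvector is (-1, 2).
For λ=2: (A-λI) row 1 is [6, 2], so an eigenvector is (-1, 3).
General solution: C_1e^(4t)(-1,2) + C_2e^(2t)(-1,3).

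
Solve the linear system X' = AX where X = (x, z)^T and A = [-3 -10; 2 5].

x(t) = C_1e^(t)sin(2t) + 2C_1e^(t)cos(2t) + 2C_2e^(t)sin(2t) - C_2e^(t)cos(2t), z(t) = -C_1e^(t)cos(2t) - C_2e^(t)sin(2t)

Coefficient matrix A = [[-3, -10], [2, 5]].
Characteristic polynomial det(A - λI) = λ^2 - 2λ + 5 = 0.
Eigenvalues λ = 1 ± 2i (complex conjugate pair).
For λ=1+2i: an eigenvector is (2,-1) - i(1,0) = (2 - i, -1).
A real fundamental pair from Re and Im of e^((1+2i)t)v: X_1 = e^(t)(cos(2t)·(2,-1) + sin(2t)·(1,0)), X_2 = e^(t)(sin(2t)·(2,-1) - cos(2t)·(1,0)).
General solution: C_1X_1 + C_2X_2.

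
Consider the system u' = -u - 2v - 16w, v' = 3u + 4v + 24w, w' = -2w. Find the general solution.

Coefficient matrix A = [[-1, -2, -16], [3, 4, 24], [0, 0, -2]].
det(A - λI) = 0 gives eigenvalues λ = 2, 1, -2.
For λ=2: eigenvector (-2,3,0).
For λ=1: eigenvector (1,-1,0).
For λ=-2: eigenvector (4,-6,1).
General solution: K_1e^(2t)(-2,3,0) + K_2e^(t)(1,-1,0) + K_3e^(-2t)(4,-6,1).

u(t) = -2K_1e^(2t) + K_2e^(t) + 4K_3e^(-2t), v(t) = 3K_1e^(2t) - K_2e^(t) - 6K_3e^(-2t), w(t) = K_3e^(-2t)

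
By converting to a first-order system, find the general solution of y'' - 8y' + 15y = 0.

Let x_1 = y, x_2 = y'. Then x_1' = x_2 and x_2' = -15x_1 + 8x_2.
A = [[0,1],[-15,8]]; det(A-λI) = λ^2 - 8λ + 15.
Eigenvalues λ = 3, 5 with eigenvectors (1,3), (1,5).

y(t) = K_1e^(3t) + K_2e^(5t)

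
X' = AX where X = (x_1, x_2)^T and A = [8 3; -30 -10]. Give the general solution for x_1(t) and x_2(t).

x_1(t) = C_1e^(-t)cos(3t) + C_2e^(-t)sin(3t), x_2(t) = -C_1e^(-t)sin(3t) - 3C_1e^(-t)cos(3t) - 3C_2e^(-t)sin(3t) + C_2e^(-t)cos(3t)

Coefficient matrix A = [[8, 3], [-30, -10]].
Characteristic polynomial det(A - λI) = λ^2 + 2λ + 10 = 0.
Eigenvalues λ = -1 ± 3i (complex conjugate pair).
For λ=-1+3i: an eigenvector is (1,-3) - i(0,-1) = (1, -3 + i).
A real fundamental pair from Re and Im of e^((-1+3i)t)v: X_1 = e^(-t)(cos(3t)·(1,-3) + sin(3t)·(0,-1)), X_2 = e^(-t)(sin(3t)·(1,-3) - cos(3t)·(0,-1)).
General solution: C_1X_1 + C_2X_2.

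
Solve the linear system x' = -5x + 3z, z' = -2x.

x(t) = 3K_1e^(-3t) + K_2e^(-2t), z(t) = 2K_1e^(-3t) + K_2e^(-2t)

Coefficient matrix A = [[-5, 3], [-2, 0]].
Characteristic polynomial det(A - λI) = λ^2 + 5λ + 6 = 0.
Eigenvalues λ = -3, -2.
For λ=-3: (A-λI) row 1 is [-2, 3], so an eigenvector is (3, 2).
For λ=-2: (A-λI) row 1 is [-3, 3], so an eigenvector is (1, 1).
General solution: K_1e^(-3t)(3,2) + K_2e^(-2t)(1,1).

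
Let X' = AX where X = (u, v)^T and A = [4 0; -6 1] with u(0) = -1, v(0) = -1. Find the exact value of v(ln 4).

A = [[4,0],[-6,1]]; eigenvalues λ = 4, 1.
Eigenvectors: (-1,2) for λ=4, (0,1) for λ=1.
From the initial condition, c_1 = 1, c_2 = -3.
v(ln 4) = (1)(4^4)(2) + (-3)(4^1)(1) = 500.

500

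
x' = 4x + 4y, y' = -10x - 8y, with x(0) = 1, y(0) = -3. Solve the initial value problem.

x(t) = -3e^(-2t)sin(2t) + e^(-2t)cos(2t), y(t) = 4e^(-2t)sin(2t) - 3e^(-2t)cos(2t)

Coefficient matrix A = [[4, 4], [-10, -8]].
Characteristic polynomial det(A - λI) = λ^2 + 4λ + 8 = 0.
Eigenvalues λ = -2 ± 2i (complex conjugate pair).
For λ=-2+2i: an eigenvector is (-1,1) - i(-1,2) = (-1 + i, 1 - 2i).
A real fundamental pair from Re and Im of e^((-2+2i)t)v: X_1 = e^(-2t)(cos(2t)·(-1,1) + sin(2t)·(-1,2)), X_2 = e^(-2t)(sin(2t)·(-1,1) - cos(2t)·(-1,2)).
General solution: C_1X_1 + C_2X_2.
Applying x(0)=1, y(0)=-3 gives C_1=1, C_2=2.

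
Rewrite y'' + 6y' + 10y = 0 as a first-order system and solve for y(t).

Let x_1 = y, x_2 = y'. Then x_1' = x_2 and x_2' = -10x_1 - 6x_2.
A = [[0,1],[-10,-6]]; det(A-λI) = λ^2 + 6λ + 10.
Eigenvalues λ = -3 ± i.

y(t) = c_1e^(-3t)cos(t) + c_2e^(-3t)sin(t)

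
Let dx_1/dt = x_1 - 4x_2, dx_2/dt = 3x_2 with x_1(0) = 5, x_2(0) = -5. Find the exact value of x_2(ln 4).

-320

A = [[1,-4],[0,3]]; eigenvalues λ = 3, 1.
Eigenvectors: (-2,1) for λ=3, (-1,0) for λ=1.
From the initial condition, c_1 = -5, c_2 = 5.
x_2(ln 4) = (-5)(4^3)(1) + (5)(4^1)(0) = -320.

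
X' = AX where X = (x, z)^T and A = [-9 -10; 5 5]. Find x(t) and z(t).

Coefficient matrix A = [[-9, -10], [5, 5]].
Characteristic polynomial det(A - λI) = λ^2 + 4λ + 5 = 0.
Eigenvalues λ = -2 ± i (complex conjugate pair).
For λ=-2+i: an eigenvector is (1,-1) - i(3,-2) = (1 - 3i, -1 + 2i).
A real fundamental pair from Re and Im of e^((-2+i)t)v: X_1 = e^(-2t)(cos(t)·(1,-1) + sin(t)·(3,-2)), X_2 = e^(-2t)(sin(t)·(1,-1) - cos(t)·(3,-2)).
General solution: C_1X_1 + C_2X_2.

x(t) = 3C_1e^(-2t)sin(t) + C_1e^(-2t)cos(t) + C_2e^(-2t)sin(t) - 3C_2e^(-2t)cos(t), z(t) = -2C_1e^(-2t)sin(t) - C_1e^(-2t)cos(t) - C_2e^(-2t)sin(t) + 2C_2e^(-2t)cos(t)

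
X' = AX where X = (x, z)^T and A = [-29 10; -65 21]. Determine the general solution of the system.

x(t) = c_1e^(-4t)sin(5t) + c_1e^(-4t)cos(5t) + c_2e^(-4t)sin(5t) - c_2e^(-4t)cos(5t), z(t) = 2c_1e^(-4t)sin(5t) + 3c_1e^(-4t)cos(5t) + 3c_2e^(-4t)sin(5t) - 2c_2e^(-4t)cos(5t)

Coefficient matrix A = [[-29, 10], [-65, 21]].
Characteristic polynomial det(A - λI) = λ^2 + 8λ + 41 = 0.
Eigenvalues λ = -4 ± 5i (complex conjugate pair).
For λ=-4+5i: an eigenvector is (1,3) - i(1,2) = (1 - i, 3 - 2i).
A real fundamental pair from Re and Im of e^((-4+5i)t)v: X_1 = e^(-4t)(cos(5t)·(1,3) + sin(5t)·(1,2)), X_2 = e^(-4t)(sin(5t)·(1,3) - cos(5t)·(1,2)).
General solution: c_1X_1 + c_2X_2.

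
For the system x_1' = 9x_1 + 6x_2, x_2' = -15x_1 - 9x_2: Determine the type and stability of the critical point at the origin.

A = [[9,6],[-15,-9]]; det(A-λI) = λ^2 + 9.
λ = 0 ± 3i: zero real part.

center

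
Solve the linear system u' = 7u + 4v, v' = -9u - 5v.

u(t) = 2C_1e^(t) + 2C_2te^(t) - C_2e^(t), v(t) = -3C_1e^(t) - 3C_2te^(t) + 2C_2e^(t)

Coefficient matrix A = [[7, 4], [-9, -5]].
Characteristic polynomial det(A - λI) = λ^2 - 2λ + 1 = 0.
Single eigenvalue λ = 1 with algebraic multiplicity 2.
Eigenvector v = (2,-3); generalized eigenvector w with (A-λI)w=v is (-1,2).
General solution: e^(t)[C_1·v + C_2·(t·v + w)].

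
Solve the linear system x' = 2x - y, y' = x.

Coefficient matrix A = [[2, -1], [1, 0]].
Characteristic polynomial det(A - λI) = λ^2 - 2λ + 1 = 0.
Single eigenvalue λ = 1 with algebraic multiplicity 2.
Eigenvector v = (1,1); generalized eigenvector w with (A-λI)w=v is (2,1).
General solution: e^(t)[K_1·v + K_2·(t·v + w)].

x(t) = K_1e^(t) + K_2te^(t) + 2K_2e^(t), y(t) = K_1e^(t) + K_2te^(t) + K_2e^(t)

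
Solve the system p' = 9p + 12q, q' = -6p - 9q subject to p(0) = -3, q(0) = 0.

Coefficient matrix A = [[9, 12], [-6, -9]].
Characteristic polynomial det(A - λI) = λ^2 - 9 = 0.
Eigenvalues λ = -3, 3.
For λ=-3: (A-λI) row 1 is [12, 12], so an eigenvector is (1, -1).
For λ=3: (A-λI) row 1 is [6, 12], so an eigenvector is (2, -1).
General solution: C_1e^(-3t)(1,-1) + C_2e^(3t)(2,-1).
Applying p(0)=-3, q(0)=0 gives C_1=3, C_2=-3.

p(t) = -6e^(3t) + 3e^(-3t), q(t) = 3e^(3t) - 3e^(-3t)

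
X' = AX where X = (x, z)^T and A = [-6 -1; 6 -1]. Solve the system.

Coefficient matrix A = [[-6, -1], [6, -1]].
Characteristic polynomial det(A - λI) = λ^2 + 7λ + 12 = 0.
Eigenvalues λ = -4, -3.
For λ=-4: (A-λI) row 1 is [-2, -1], so an eigenvector is (-1, 2).
For λ=-3: (A-λI) row 1 is [-3, -1], so an eigenvector is (-1, 3).
General solution: c_1e^(-4t)(-1,2) + c_2e^(-3t)(-1,3).

x(t) = -c_1e^(-4t) - c_2e^(-3t), z(t) = 2c_1e^(-4t) + 3c_2e^(-3t)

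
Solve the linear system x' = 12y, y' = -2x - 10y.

Coefficient matrix A = [[0, 12], [-2, -10]].
Characteristic polynomial det(A - λI) = λ^2 + 10λ + 24 = 0.
Eigenvalues λ = -6, -4.
For λ=-6: (A-λI) row 1 is [6, 12], so an eigenvector is (2, -1).
For λ=-4: (A-λI) row 1 is [4, 12], so an eigenvector is (3, -1).
General solution: C_1e^(-6t)(2,-1) + C_2e^(-4t)(3,-1).

x(t) = 2C_1e^(-6t) + 3C_2e^(-4t), y(t) = -C_1e^(-6t) - C_2e^(-4t)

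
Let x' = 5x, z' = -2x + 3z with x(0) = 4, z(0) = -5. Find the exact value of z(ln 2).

A = [[5,0],[-2,3]]; eigenvalues λ = 3, 5.
Eigenvectors: (0,1) for λ=3, (1,-1) for λ=5.
From the initial condition, c_1 = -1, c_2 = 4.
z(ln 2) = (-1)(2^3)(1) + (4)(2^5)(-1) = -136.

-136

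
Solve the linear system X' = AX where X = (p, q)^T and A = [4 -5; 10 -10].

p(t) = -K_1e^(-3t)sin(t) + 2K_1e^(-3t)cos(t) + 2K_2e^(-3t)sin(t) + K_2e^(-3t)cos(t), q(t) = -K_1e^(-3t)sin(t) + 3K_1e^(-3t)cos(t) + 3K_2e^(-3t)sin(t) + K_2e^(-3t)cos(t)

Coefficient matrix A = [[4, -5], [10, -10]].
Characteristic polynomial det(A - λI) = λ^2 + 6λ + 10 = 0.
Eigenvalues λ = -3 ± i (complex conjugate pair).
For λ=-3+i: an eigenvector is (2,3) - i(-1,-1) = (2 + i, 3 + i).
A real fundamental pair from Re and Im of e^((-3+i)t)v: X_1 = e^(-3t)(cos(t)·(2,3) + sin(t)·(-1,-1)), X_2 = e^(-3t)(sin(t)·(2,3) - cos(t)·(-1,-1)).
General solution: K_1X_1 + K_2X_2.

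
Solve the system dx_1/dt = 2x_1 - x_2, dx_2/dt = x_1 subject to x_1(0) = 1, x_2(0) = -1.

x_1(t) = 2te^(t) + e^(t), x_2(t) = 2te^(t) - e^(t)

Coefficient matrix A = [[2, -1], [1, 0]].
Characteristic polynomial det(A - λI) = λ^2 - 2λ + 1 = 0.
Single eigenvalue λ = 1 with algebraic multiplicity 2.
Eigenvector v = (1,1); generalized eigenvector w with (A-λI)w=v is (2,1).
General solution: e^(t)[K_1·v + K_2·(t·v + w)].
Applying x_1(0)=1, x_2(0)=-1 gives K_1=-3, K_2=2.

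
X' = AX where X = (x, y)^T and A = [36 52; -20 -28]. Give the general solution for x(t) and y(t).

x(t) = -3c_1e^(4t)sin(4t) - 2c_1e^(4t)cos(4t) - 2c_2e^(4t)sin(4t) + 3c_2e^(4t)cos(4t), y(t) = 2c_1e^(4t)sin(4t) + c_1e^(4t)cos(4t) + c_2e^(4t)sin(4t) - 2c_2e^(4t)cos(4t)

Coefficient matrix A = [[36, 52], [-20, -28]].
Characteristic polynomial det(A - λI) = λ^2 - 8λ + 32 = 0.
Eigenvalues λ = 4 ± 4i (complex conjugate pair).
For λ=4+4i: an eigenvector is (-2,1) - i(-3,2) = (-2 + 3i, 1 - 2i).
A real fundamental pair from Re and Im of e^((4+4i)t)v: X_1 = e^(4t)(cos(4t)·(-2,1) + sin(4t)·(-3,2)), X_2 = e^(4t)(sin(4t)·(-2,1) - cos(4t)·(-3,2)).
General solution: c_1X_1 + c_2X_2.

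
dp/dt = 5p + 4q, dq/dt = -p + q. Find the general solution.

p(t) = -2K_1e^(3t) - 2K_2te^(3t) - K_2e^(3t), q(t) = K_1e^(3t) + K_2te^(3t)

Coefficient matrix A = [[5, 4], [-1, 1]].
Characteristic polynomial det(A - λI) = λ^2 - 6λ + 9 = 0.
Single eigenvalue λ = 3 with algebraic multiplicity 2.
Eigenvector v = (-2,1); generalized eigenvector w with (A-λI)w=v is (-1,0).
General solution: e^(3t)[K_1·v + K_2·(t·v + w)].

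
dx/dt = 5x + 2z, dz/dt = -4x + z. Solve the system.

x(t) = C_1e^(3t)sin(2t) - C_2e^(3t)cos(2t), z(t) = -C_1e^(3t)sin(2t) + C_1e^(3t)cos(2t) + C_2e^(3t)sin(2t) + C_2e^(3t)cos(2t)

Coefficient matrix A = [[5, 2], [-4, 1]].
Characteristic polynomial det(A - λI) = λ^2 - 6λ + 13 = 0.
Eigenvalues λ = 3 ± 2i (complex conjugate pair).
For λ=3+2i: an eigenvector is (0,1) - i(1,-1) = (0 - i, 1 + i).
A real fundamental pair from Re and Im of e^((3+2i)t)v: X_1 = e^(3t)(cos(2t)·(0,1) + sin(2t)·(1,-1)), X_2 = e^(3t)(sin(2t)·(0,1) - cos(2t)·(1,-1)).
General solution: C_1X_1 + C_2X_2.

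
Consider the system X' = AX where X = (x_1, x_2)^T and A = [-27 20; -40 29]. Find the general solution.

x_1(t) = 2c_1e^(t)sin(4t) - c_1e^(t)cos(4t) - c_2e^(t)sin(4t) - 2c_2e^(t)cos(4t), x_2(t) = 3c_1e^(t)sin(4t) - c_1e^(t)cos(4t) - c_2e^(t)sin(4t) - 3c_2e^(t)cos(4t)

Coefficient matrix A = [[-27, 20], [-40, 29]].
Characteristic polynomial det(A - λI) = λ^2 - 2λ + 17 = 0.
Eigenvalues λ = 1 ± 4i (complex conjugate pair).
For λ=1+4i: an eigenvector is (-1,-1) - i(2,3) = (-1 - 2i, -1 - 3i).
A real fundamental pair from Re and Im of e^((1+4i)t)v: X_1 = e^(t)(cos(4t)·(-1,-1) + sin(4t)·(2,3)), X_2 = e^(t)(sin(4t)·(-1,-1) - cos(4t)·(2,3)).
General solution: c_1X_1 + c_2X_2.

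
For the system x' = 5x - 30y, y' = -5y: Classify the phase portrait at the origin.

A = [[5,-30],[0,-5]]; det(A-λI) = λ^2 - 25.
λ = -5, 5: opposite signs.

saddle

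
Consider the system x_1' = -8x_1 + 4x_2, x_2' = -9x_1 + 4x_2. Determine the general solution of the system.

Coefficient matrix A = [[-8, 4], [-9, 4]].
Characteristic polynomial det(A - λI) = λ^2 + 4λ + 4 = 0.
Single eigenvalue λ = -2 with algebraic multiplicity 2.
Eigenvector v = (-2,-3); generalized eigenvector w with (A-λI)w=v is (1,1).
General solution: e^(-2t)[c_1·v + c_2·(t·v + w)].

x_1(t) = -2c_1e^(-2t) - 2c_2te^(-2t) + c_2e^(-2t), x_2(t) = -3c_1e^(-2t) - 3c_2te^(-2t) + c_2e^(-2t)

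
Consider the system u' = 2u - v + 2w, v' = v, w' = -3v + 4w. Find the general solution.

u(t) = -c_1e^(t) + c_2e^(2t) + c_3e^(4t), v(t) = c_1e^(t), w(t) = c_1e^(t) + c_3e^(4t)

Coefficient matrix A = [[2, -1, 2], [0, 1, 0], [0, -3, 4]].
det(A - λI) = 0 gives eigenvalues λ = 1, 2, 4.
For λ=1: eigenvector (-1,1,1).
For λ=2: eigenvector (1,0,0).
For λ=4: eigenvector (1,0,1).
General solution: c_1e^(t)(-1,1,1) + c_2e^(2t)(1,0,0) + c_3e^(4t)(1,0,1).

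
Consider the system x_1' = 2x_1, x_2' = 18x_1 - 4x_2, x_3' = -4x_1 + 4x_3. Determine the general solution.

x_1(t) = c_2e^(2t), x_2(t) = c_1e^(-4t) + 3c_2e^(2t), x_3(t) = 2c_2e^(2t) + c_3e^(4t)

Coefficient matrix A = [[2, 0, 0], [18, -4, 0], [-4, 0, 4]].
det(A - λI) = 0 gives eigenvalues λ = -4, 2, 4.
For λ=-4: eigenvector (0,1,0).
For λ=2: eigenvector (1,3,2).
For λ=4: eigenvector (0,0,1).
General solution: c_1e^(-4t)(0,1,0) + c_2e^(2t)(1,3,2) + c_3e^(4t)(0,0,1).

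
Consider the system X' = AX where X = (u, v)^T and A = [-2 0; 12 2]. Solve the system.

u(t) = K_2e^(-2t), v(t) = -K_1e^(2t) - 3K_2e^(-2t)

Coefficient matrix A = [[-2, 0], [12, 2]].
Characteristic polynomial det(A - λI) = λ^2 - 4 = 0.
Eigenvalues λ = 2, -2.
For λ=2: (A-λI) row 1 is [-4, 0], so an eigenvector is (0, -1).
For λ=-2: (A-λI) row 2 is [12, 4], so an eigenvector is (1, -3).
General solution: K_1e^(2t)(0,-1) + K_2e^(-2t)(1,-3).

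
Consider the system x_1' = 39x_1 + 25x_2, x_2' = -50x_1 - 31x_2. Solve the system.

x_1(t) = -C_1e^(4t)sin(5t) + 2C_1e^(4t)cos(5t) + 2C_2e^(4t)sin(5t) + C_2e^(4t)cos(5t), x_2(t) = C_1e^(4t)sin(5t) - 3C_1e^(4t)cos(5t) - 3C_2e^(4t)sin(5t) - C_2e^(4t)cos(5t)

Coefficient matrix A = [[39, 25], [-50, -31]].
Characteristic polynomial det(A - λI) = λ^2 - 8λ + 41 = 0.
Eigenvalues λ = 4 ± 5i (complex conjugate pair).
For λ=4+5i: an eigenvector is (2,-3) - i(-1,1) = (2 + i, -3 - i).
A real fundamental pair from Re and Im of e^((4+5i)t)v: X_1 = e^(4t)(cos(5t)·(2,-3) + sin(5t)·(-1,1)), X_2 = e^(4t)(sin(5t)·(2,-3) - cos(5t)·(-1,1)).
General solution: C_1X_1 + C_2X_2.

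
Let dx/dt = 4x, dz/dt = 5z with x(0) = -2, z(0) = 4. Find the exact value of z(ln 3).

972

A = [[4,0],[0,5]]; eigenvalues λ = 5, 4.
Eigenvectors: (0,1) for λ=5, (-1,0) for λ=4.
From the initial condition, c_1 = 4, c_2 = 2.
z(ln 3) = (4)(3^5)(1) + (2)(3^4)(0) = 972.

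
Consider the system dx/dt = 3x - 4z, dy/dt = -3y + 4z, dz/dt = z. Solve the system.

x(t) = c_1e^(3t) + 2c_2e^(t), y(t) = c_2e^(t) + c_3e^(-3t), z(t) = c_2e^(t)

Coefficient matrix A = [[3, 0, -4], [0, -3, 4], [0, 0, 1]].
det(A - λI) = 0 gives eigenvalues λ = 3, 1, -3.
For λ=3: eigenvector (1,0,0).
For λ=1: eigenvector (2,1,1).
For λ=-3: eigenvector (0,1,0).
General solution: c_1e^(3t)(1,0,0) + c_2e^(t)(2,1,1) + c_3e^(-3t)(0,1,0).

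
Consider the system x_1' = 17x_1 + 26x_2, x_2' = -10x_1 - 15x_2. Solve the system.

x_1(t) = 2c_1e^(t)sin(2t) - 3c_1e^(t)cos(2t) - 3c_2e^(t)sin(2t) - 2c_2e^(t)cos(2t), x_2(t) = -c_1e^(t)sin(2t) + 2c_1e^(t)cos(2t) + 2c_2e^(t)sin(2t) + c_2e^(t)cos(2t)

Coefficient matrix A = [[17, 26], [-10, -15]].
Characteristic polynomial det(A - λI) = λ^2 - 2λ + 5 = 0.
Eigenvalues λ = 1 ± 2i (complex conjugate pair).
For λ=1+2i: an eigenvector is (-3,2) - i(2,-1) = (-3 - 2i, 2 + i).
A real fundamental pair from Re and Im of e^((1+2i)t)v: X_1 = e^(t)(cos(2t)·(-3,2) + sin(2t)·(2,-1)), X_2 = e^(t)(sin(2t)·(-3,2) - cos(2t)·(2,-1)).
General solution: c_1X_1 + c_2X_2.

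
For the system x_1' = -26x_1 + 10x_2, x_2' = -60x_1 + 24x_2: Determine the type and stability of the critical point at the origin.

A = [[-26,10],[-60,24]]; det(A-λI) = λ^2 + 2λ - 24.
λ = -6, 4: opposite signs.

saddle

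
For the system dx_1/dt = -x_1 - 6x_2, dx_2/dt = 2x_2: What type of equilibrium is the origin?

A = [[-1,-6],[0,2]]; det(A-λI) = λ^2 - λ - 2.
λ = 2, -1: opposite signs.

saddle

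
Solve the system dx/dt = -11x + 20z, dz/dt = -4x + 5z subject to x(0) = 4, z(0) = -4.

x(t) = -28e^(-3t)sin(4t) + 4e^(-3t)cos(4t), z(t) = -12e^(-3t)sin(4t) - 4e^(-3t)cos(4t)

Coefficient matrix A = [[-11, 20], [-4, 5]].
Characteristic polynomial det(A - λI) = λ^2 + 6λ + 25 = 0.
Eigenvalues λ = -3 ± 4i (complex conjugate pair).
For λ=-3+4i: an eigenvector is (2,1) - i(1,0) = (2 - i, 1).
A real fundamental pair from Re and Im of e^((-3+4i)t)v: X_1 = e^(-3t)(cos(4t)·(2,1) + sin(4t)·(1,0)), X_2 = e^(-3t)(sin(4t)·(2,1) - cos(4t)·(1,0)).
General solution: C_1X_1 + C_2X_2.
Applying x(0)=4, z(0)=-4 gives C_1=-4, C_2=-12.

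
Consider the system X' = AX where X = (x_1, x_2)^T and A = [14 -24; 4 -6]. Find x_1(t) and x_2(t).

Coefficient matrix A = [[14, -24], [4, -6]].
Characteristic polynomial det(A - λI) = λ^2 - 8λ + 12 = 0.
Eigenvalues λ = 2, 6.
For λ=2: (A-λI) row 1 is [12, -24], so an eigenvector is (2, 1).
For λ=6: (A-λI) row 1 is [8, -24], so an eigenvector is (-3, -1).
General solution: c_1e^(2t)(2,1) + c_2e^(6t)(-3,-1).

x_1(t) = 2c_1e^(2t) - 3c_2e^(6t), x_2(t) = c_1e^(2t) - c_2e^(6t)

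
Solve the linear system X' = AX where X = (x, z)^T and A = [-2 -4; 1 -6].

x(t) = 2C_1e^(-4t) + 2C_2te^(-4t) - 3C_2e^(-4t), z(t) = C_1e^(-4t) + C_2te^(-4t) - 2C_2e^(-4t)

Coefficient matrix A = [[-2, -4], [1, -6]].
Characteristic polynomial det(A - λI) = λ^2 + 8λ + 16 = 0.
Single eigenvalue λ = -4 with algebraic multiplicity 2.
Eigenvector v = (2,1); generalized eigenvector w with (A-λI)w=v is (-3,-2).
General solution: e^(-4t)[C_1·v + C_2·(t·v + w)].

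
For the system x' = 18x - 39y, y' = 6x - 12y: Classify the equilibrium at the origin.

unstable spiral

A = [[18,-39],[6,-12]]; det(A-λI) = λ^2 - 6λ + 18.
λ = 3 ± 3i: positive real part.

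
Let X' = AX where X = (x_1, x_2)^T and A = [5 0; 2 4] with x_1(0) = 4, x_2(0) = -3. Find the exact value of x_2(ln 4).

5376

A = [[5,0],[2,4]]; eigenvalues λ = 5, 4.
Eigenvectors: (1,2) for λ=5, (0,-1) for λ=4.
From the initial condition, c_1 = 4, c_2 = 11.
x_2(ln 4) = (4)(4^5)(2) + (11)(4^4)(-1) = 5376.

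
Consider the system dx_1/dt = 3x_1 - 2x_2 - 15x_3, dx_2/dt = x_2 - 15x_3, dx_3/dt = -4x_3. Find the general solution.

x_1(t) = C_1e^(t) + C_2e^(3t) + 3C_3e^(-4t), x_2(t) = C_1e^(t) + 3C_3e^(-4t), x_3(t) = C_3e^(-4t)

Coefficient matrix A = [[3, -2, -15], [0, 1, -15], [0, 0, -4]].
det(A - λI) = 0 gives eigenvalues λ = 1, 3, -4.
For λ=1: eigenvector (1,1,0).
For λ=3: eigenvector (1,0,0).
For λ=-4: eigenvector (3,3,1).
General solution: C_1e^(t)(1,1,0) + C_2e^(3t)(1,0,0) + C_3e^(-4t)(3,3,1).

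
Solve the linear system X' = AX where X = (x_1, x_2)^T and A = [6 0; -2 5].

x_1(t) = -K_2e^(6t), x_2(t) = -K_1e^(5t) + 2K_2e^(6t)

Coefficient matrix A = [[6, 0], [-2, 5]].
Characteristic polynomial det(A - λI) = λ^2 - 11λ + 30 = 0.
Eigenvalues λ = 5, 6.
For λ=5: (A-λI) row 1 is [1, 0], so an eigenvector is (0, -1).
For λ=6: (A-λI) row 2 is [-2, -1], so an eigenvector is (-1, 2).
General solution: K_1e^(5t)(0,-1) + K_2e^(6t)(-1,2).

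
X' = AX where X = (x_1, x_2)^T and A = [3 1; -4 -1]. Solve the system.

x_1(t) = -C_1e^(t) - C_2te^(t) - C_2e^(t), x_2(t) = 2C_1e^(t) + 2C_2te^(t) + C_2e^(t)

Coefficient matrix A = [[3, 1], [-4, -1]].
Characteristic polynomial det(A - λI) = λ^2 - 2λ + 1 = 0.
Single eigenvalue λ = 1 with algebraic multiplicity 2.
Eigenvector v = (-1,2); generalized eigenvector w with (A-λI)w=v is (-1,1).
General solution: e^(t)[C_1·v + C_2·(t·v + w)].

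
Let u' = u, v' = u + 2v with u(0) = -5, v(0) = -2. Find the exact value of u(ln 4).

-20

A = [[1,0],[1,2]]; eigenvalues λ = 1, 2.
Eigenvectors: (-1,1) for λ=1, (0,1) for λ=2.
From the initial condition, c_1 = 5, c_2 = -7.
u(ln 4) = (5)(4^1)(-1) + (-7)(4^2)(0) = -20.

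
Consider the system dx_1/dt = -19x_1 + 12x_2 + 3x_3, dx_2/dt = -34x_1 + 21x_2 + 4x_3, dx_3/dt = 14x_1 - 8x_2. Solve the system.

x_1(t) = -K_1e^(2t) + 6K_2e^(t) + 3K_3e^(-t), x_2(t) = -2K_1e^(2t) + 11K_2e^(t) + 5K_3e^(-t), x_3(t) = K_1e^(2t) - 4K_2e^(t) - 2K_3e^(-t)

Coefficient matrix A = [[-19, 12, 3], [-34, 21, 4], [14, -8, 0]].
det(A - λI) = 0 gives eigenvalues λ = 2, 1, -1.
For λ=2: eigenvector (-1,-2,1).
For λ=1: eigenvector (6,11,-4).
For λ=-1: eigenvector (3,5,-2).
General solution: K_1e^(2t)(-1,-2,1) + K_2e^(t)(6,11,-4) + K_3e^(-t)(3,5,-2).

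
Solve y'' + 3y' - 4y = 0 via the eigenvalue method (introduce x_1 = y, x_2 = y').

y(t) = K_1e^(t) + K_2e^(-4t)

Let x_1 = y, x_2 = y'. Then x_1' = x_2 and x_2' = 4x_1 - 3x_2.
A = [[0,1],[4,-3]]; det(A-λI) = λ^2 + 3λ - 4.
Eigenvalues λ = 1, -4 with eigenvectors (1,1), (1,-4).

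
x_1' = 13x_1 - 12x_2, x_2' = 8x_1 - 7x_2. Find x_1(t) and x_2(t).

x_1(t) = -K_1e^(t) - 3K_2e^(5t), x_2(t) = -K_1e^(t) - 2K_2e^(5t)

Coefficient matrix A = [[13, -12], [8, -7]].
Characteristic polynomial det(A - λI) = λ^2 - 6λ + 5 = 0.
Eigenvalues λ = 1, 5.
For λ=1: (A-λI) row 1 is [12, -12], so an eigenvector is (-1, -1).
For λ=5: (A-λI) row 1 is [8, -12], so an eigenvector is (-3, -2).
General solution: K_1e^(t)(-1,-1) + K_2e^(5t)(-3,-2).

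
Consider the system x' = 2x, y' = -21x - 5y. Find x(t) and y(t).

Coefficient matrix A = [[2, 0], [-21, -5]].
Characteristic polynomial det(A - λI) = λ^2 + 3λ - 10 = 0.
Eigenvalues λ = 2, -5.
For λ=2: (A-λI) row 2 is [-21, -7], so an eigenvector is (-1, 3).
For λ=-5: (A-λI) row 1 is [7, 0], so an eigenvector is (0, 1).
General solution: K_1e^(2t)(-1,3) + K_2e^(-5t)(0,1).

x(t) = -K_1e^(2t), y(t) = 3K_1e^(2t) + K_2e^(-5t)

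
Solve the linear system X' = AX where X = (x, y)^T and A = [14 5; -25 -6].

Coefficient matrix A = [[14, 5], [-25, -6]].
Characteristic polynomial det(A - λI) = λ^2 - 8λ + 41 = 0.
Eigenvalues λ = 4 ± 5i (complex conjugate pair).
For λ=4+5i: an eigenvector is (0,-1) - i(-1,2) = (0 + i, -1 - 2i).
A real fundamental pair from Re and Im of e^((4+5i)t)v: X_1 = e^(4t)(cos(5t)·(0,-1) + sin(5t)·(-1,2)), X_2 = e^(4t)(sin(5t)·(0,-1) - cos(5t)·(-1,2)).
General solution: K_1X_1 + K_2X_2.

x(t) = -K_1e^(4t)sin(5t) + K_2e^(4t)cos(5t), y(t) = 2K_1e^(4t)sin(5t) - K_1e^(4t)cos(5t) - K_2e^(4t)sin(5t) - 2K_2e^(4t)cos(5t)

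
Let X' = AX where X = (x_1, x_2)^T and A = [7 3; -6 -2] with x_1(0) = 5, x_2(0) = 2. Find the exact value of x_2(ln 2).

-164

A = [[7,3],[-6,-2]]; eigenvalues λ = 1, 4.
Eigenvectors: (-1,2) for λ=1, (1,-1) for λ=4.
From the initial condition, c_1 = 7, c_2 = 12.
x_2(ln 2) = (7)(2^1)(2) + (12)(2^4)(-1) = -164.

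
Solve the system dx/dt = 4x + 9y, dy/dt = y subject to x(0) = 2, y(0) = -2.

Coefficient matrix A = [[4, 9], [0, 1]].
Characteristic polynomial det(A - λI) = λ^2 - 5λ + 4 = 0.
Eigenvalues λ = 4, 1.
For λ=4: (A-λI) row 1 is [0, 9], so an eigenvector is (1, 0).
For λ=1: (A-λI) row 1 is [3, 9], so an eigenvector is (-3, 1).
General solution: c_1e^(4t)(1,0) + c_2e^(t)(-3,1).
Applying x(0)=2, y(0)=-2 gives c_1=-4, c_2=-2.

x(t) = -4e^(4t) + 6e^(t), y(t) = -2e^(t)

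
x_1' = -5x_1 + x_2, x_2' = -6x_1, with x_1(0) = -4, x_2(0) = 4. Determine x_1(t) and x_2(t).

x_1(t) = 12e^(-2t) - 16e^(-3t), x_2(t) = 36e^(-2t) - 32e^(-3t)

Coefficient matrix A = [[-5, 1], [-6, 0]].
Characteristic polynomial det(A - λI) = λ^2 + 5λ + 6 = 0.
Eigenvalues λ = -2, -3.
For λ=-2: (A-λI) row 1 is [-3, 1], so an eigenvector is (1, 3).
For λ=-3: (A-λI) row 1 is [-2, 1], so an eigenvector is (-1, -2).
General solution: C_1e^(-2t)(1,3) + C_2e^(-3t)(-1,-2).
Applying x_1(0)=-4, x_2(0)=4 gives C_1=12, C_2=16.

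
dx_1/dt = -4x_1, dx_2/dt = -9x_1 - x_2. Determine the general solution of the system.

x_1(t) = K_2e^(-4t), x_2(t) = -K_1e^(-t) + 3K_2e^(-4t)

Coefficient matrix A = [[-4, 0], [-9, -1]].
Characteristic polynomial det(A - λI) = λ^2 + 5λ + 4 = 0.
Eigenvalues λ = -1, -4.
For λ=-1: (A-λI) row 1 is [-3, 0], so an eigenvector is (0, -1).
For λ=-4: (A-λI) row 2 is [-9, 3], so an eigenvector is (1, 3).
General solution: K_1e^(-t)(0,-1) + K_2e^(-4t)(1,3).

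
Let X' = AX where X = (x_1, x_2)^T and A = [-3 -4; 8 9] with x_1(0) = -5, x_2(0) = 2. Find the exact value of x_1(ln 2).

80

A = [[-3,-4],[8,9]]; eigenvalues λ = 1, 5.
Eigenvectors: (-1,1) for λ=1, (1,-2) for λ=5.
From the initial condition, c_1 = 8, c_2 = 3.
x_1(ln 2) = (8)(2^1)(-1) + (3)(2^5)(1) = 80.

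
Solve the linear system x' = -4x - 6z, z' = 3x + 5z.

x(t) = 2K_1e^(-t) - K_2e^(2t), z(t) = -K_1e^(-t) + K_2e^(2t)

Coefficient matrix A = [[-4, -6], [3, 5]].
Characteristic polynomial det(A - λI) = λ^2 - λ - 2 = 0.
Eigenvalues λ = -1, 2.
For λ=-1: (A-λI) row 1 is [-3, -6], so an eigenvector is (2, -1).
For λ=2: (A-λI) row 1 is [-6, -6], so an eigenvector is (-1, 1).
General solution: K_1e^(-t)(2,-1) + K_2e^(2t)(-1,1).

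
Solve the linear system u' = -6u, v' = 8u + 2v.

u(t) = -c_1e^(-6t), v(t) = c_1e^(-6t) + c_2e^(2t)

Coefficient matrix A = [[-6, 0], [8, 2]].
Characteristic polynomial det(A - λI) = λ^2 + 4λ - 12 = 0.
Eigenvalues λ = -6, 2.
For λ=-6: (A-λI) row 2 is [8, 8], so an eigenvector is (-1, 1).
For λ=2: (A-λI) row 1 is [-8, 0], so an eigenvector is (0, 1).
General solution: c_1e^(-6t)(-1,1) + c_2e^(2t)(0,1).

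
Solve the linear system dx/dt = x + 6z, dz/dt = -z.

x(t) = -c_1e^(t) - 3c_2e^(-t), z(t) = c_2e^(-t)

Coefficient matrix A = [[1, 6], [0, -1]].
Characteristic polynomial det(A - λI) = λ^2 - 1 = 0.
Eigenvalues λ = 1, -1.
For λ=1: (A-λI) row 1 is [0, 6], so an eigenvector is (-1, 0).
For λ=-1: (A-λI) row 1 is [2, 6], so an eigenvector is (-3, 1).
General solution: c_1e^(t)(-1,0) + c_2e^(-t)(-3,1).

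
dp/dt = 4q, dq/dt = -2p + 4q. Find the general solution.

p(t) = -C_1e^(2t)sin(2t) + C_1e^(2t)cos(2t) + C_2e^(2t)sin(2t) + C_2e^(2t)cos(2t), q(t) = -C_1e^(2t)sin(2t) + C_2e^(2t)cos(2t)

Coefficient matrix A = [[0, 4], [-2, 4]].
Characteristic polynomial det(A - λI) = λ^2 - 4λ + 8 = 0.
Eigenvalues λ = 2 ± 2i (complex conjugate pair).
For λ=2+2i: an eigenvector is (1,0) - i(-1,-1) = (1 + i, 0 + i).
A real fundamental pair from Re and Im of e^((2+2i)t)v: X_1 = e^(2t)(cos(2t)·(1,0) + sin(2t)·(-1,-1)), X_2 = e^(2t)(sin(2t)·(1,0) - cos(2t)·(-1,-1)).
General solution: C_1X_1 + C_2X_2.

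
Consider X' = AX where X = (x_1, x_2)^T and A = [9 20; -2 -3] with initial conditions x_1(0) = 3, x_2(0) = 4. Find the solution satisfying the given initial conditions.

x_1(t) = 49e^(3t)sin(2t) + 3e^(3t)cos(2t), x_2(t) = -15e^(3t)sin(2t) + 4e^(3t)cos(2t)

Coefficient matrix A = [[9, 20], [-2, -3]].
Characteristic polynomial det(A - λI) = λ^2 - 6λ + 13 = 0.
Eigenvalues λ = 3 ± 2i (complex conjugate pair).
For λ=3+2i: an eigenvector is (1,0) - i(3,-1) = (1 - 3i, 0 + i).
A real fundamental pair from Re and Im of e^((3+2i)t)v: X_1 = e^(3t)(cos(2t)·(1,0) + sin(2t)·(3,-1)), X_2 = e^(3t)(sin(2t)·(1,0) - cos(2t)·(3,-1)).
General solution: C_1X_1 + C_2X_2.
Applying x_1(0)=3, x_2(0)=4 gives C_1=15, C_2=4.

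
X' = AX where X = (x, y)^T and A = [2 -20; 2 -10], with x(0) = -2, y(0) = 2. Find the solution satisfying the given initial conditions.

x(t) = -26e^(-4t)sin(2t) - 2e^(-4t)cos(2t), y(t) = -8e^(-4t)sin(2t) + 2e^(-4t)cos(2t)

Coefficient matrix A = [[2, -20], [2, -10]].
Characteristic polynomial det(A - λI) = λ^2 + 8λ + 20 = 0.
Eigenvalues λ = -4 ± 2i (complex conjugate pair).
For λ=-4+2i: an eigenvector is (1,0) - i(3,1) = (1 - 3i, 0 - i).
A real fundamental pair from Re and Im of e^((-4+2i)t)v: X_1 = e^(-4t)(cos(2t)·(1,0) + sin(2t)·(3,1)), X_2 = e^(-4t)(sin(2t)·(1,0) - cos(2t)·(3,1)).
General solution: K_1X_1 + K_2X_2.
Applying x(0)=-2, y(0)=2 gives K_1=-8, K_2=-2.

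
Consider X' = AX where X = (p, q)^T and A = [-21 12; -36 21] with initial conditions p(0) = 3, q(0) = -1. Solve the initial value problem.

p(t) = -11e^(3t) + 14e^(-3t), q(t) = -22e^(3t) + 21e^(-3t)

Coefficient matrix A = [[-21, 12], [-36, 21]].
Characteristic polynomial det(A - λI) = λ^2 - 9 = 0.
Eigenvalues λ = -3, 3.
For λ=-3: (A-λI) row 1 is [-18, 12], so an eigenvector is (-2, -3).
For λ=3: (A-λI) row 1 is [-24, 12], so an eigenvector is (1, 2).
General solution: c_1e^(-3t)(-2,-3) + c_2e^(3t)(1,2).
Applying p(0)=3, q(0)=-1 gives c_1=-7, c_2=-11.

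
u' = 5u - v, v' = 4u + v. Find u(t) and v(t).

Coefficient matrix A = [[5, -1], [4, 1]].
Characteristic polynomial det(A - λI) = λ^2 - 6λ + 9 = 0.
Single eigenvalue λ = 3 with algebraic multiplicity 2.
Eigenvector v = (-1,-2); generalized eigenvector w with (A-λI)w=v is (1,3).
General solution: e^(3t)[C_1·v + C_2·(t·v + w)].

u(t) = -C_1e^(3t) - C_2te^(3t) + C_2e^(3t), v(t) = -2C_1e^(3t) - 2C_2te^(3t) + 3C_2e^(3t)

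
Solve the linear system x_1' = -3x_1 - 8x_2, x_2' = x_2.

x_1(t) = C_1e^(-3t) - 2C_2e^(t), x_2(t) = C_2e^(t)

Coefficient matrix A = [[-3, -8], [0, 1]].
Characteristic polynomial det(A - λI) = λ^2 + 2λ - 3 = 0.
Eigenvalues λ = -3, 1.
For λ=-3: (A-λI) row 1 is [0, -8], so an eigenvector is (1, 0).
For λ=1: (A-λI) row 1 is [-4, -8], so an eigenvector is (-2, 1).
General solution: C_1e^(-3t)(1,0) + C_2e^(t)(-2,1).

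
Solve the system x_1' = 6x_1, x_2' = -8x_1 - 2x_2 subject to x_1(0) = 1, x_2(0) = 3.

Coefficient matrix A = [[6, 0], [-8, -2]].
Characteristic polynomial det(A - λI) = λ^2 - 4λ - 12 = 0.
Eigenvalues λ = 6, -2.
For λ=6: (A-λI) row 2 is [-8, -8], so an eigenvector is (1, -1).
For λ=-2: (A-λI) row 1 is [8, 0], so an eigenvector is (0, -1).
General solution: K_1e^(6t)(1,-1) + K_2e^(-2t)(0,-1).
Applying x_1(0)=1, x_2(0)=3 gives K_1=1, K_2=-4.

x_1(t) = e^(6t), x_2(t) = -e^(6t) + 4e^(-2t)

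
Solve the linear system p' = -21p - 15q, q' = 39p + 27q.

Coefficient matrix A = [[-21, -15], [39, 27]].
Characteristic polynomial det(A - λI) = λ^2 - 6λ + 18 = 0.
Eigenvalues λ = 3 ± 3i (complex conjugate pair).
For λ=3+3i: an eigenvector is (-2,3) - i(1,-2) = (-2 - i, 3 + 2i).
A real fundamental pair from Re and Im of e^((3+3i)t)v: X_1 = e^(3t)(cos(3t)·(-2,3) + sin(3t)·(1,-2)), X_2 = e^(3t)(sin(3t)·(-2,3) - cos(3t)·(1,-2)).
General solution: K_1X_1 + K_2X_2.

p(t) = K_1e^(3t)sin(3t) - 2K_1e^(3t)cos(3t) - 2K_2e^(3t)sin(3t) - K_2e^(3t)cos(3t), q(t) = -2K_1e^(3t)sin(3t) + 3K_1e^(3t)cos(3t) + 3K_2e^(3t)sin(3t) + 2K_2e^(3t)cos(3t)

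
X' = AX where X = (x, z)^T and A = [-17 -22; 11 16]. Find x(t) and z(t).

Coefficient matrix A = [[-17, -22], [11, 16]].
Characteristic polynomial det(A - λI) = λ^2 + λ - 30 = 0.
Eigenvalues λ = -6, 5.
For λ=-6: (A-λI) row 1 is [-11, -22], so an eigenvector is (-2, 1).
For λ=5: (A-λI) row 1 is [-22, -22], so an eigenvector is (1, -1).
General solution: C_1e^(-6t)(-2,1) + C_2e^(5t)(1,-1).

x(t) = -2C_1e^(-6t) + C_2e^(5t), z(t) = C_1e^(-6t) - C_2e^(5t)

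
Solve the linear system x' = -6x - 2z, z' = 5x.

Coefficient matrix A = [[-6, -2], [5, 0]].
Characteristic polynomial det(A - λI) = λ^2 + 6λ + 10 = 0.
Eigenvalues λ = -3 ± i (complex conjugate pair).
For λ=-3+i: an eigenvector is (1,-2) - i(1,-1) = (1 - i, -2 + i).
A real fundamental pair from Re and Im of e^((-3+i)t)v: X_1 = e^(-3t)(cos(t)·(1,-2) + sin(t)·(1,-1)), X_2 = e^(-3t)(sin(t)·(1,-2) - cos(t)·(1,-1)).
General solution: C_1X_1 + C_2X_2.

x(t) = C_1e^(-3t)sin(t) + C_1e^(-3t)cos(t) + C_2e^(-3t)sin(t) - C_2e^(-3t)cos(t), z(t) = -C_1e^(-3t)sin(t) - 2C_1e^(-3t)cos(t) - 2C_2e^(-3t)sin(t) + C_2e^(-3t)cos(t)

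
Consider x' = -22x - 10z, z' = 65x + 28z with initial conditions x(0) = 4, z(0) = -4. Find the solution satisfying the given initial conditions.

Coefficient matrix A = [[-22, -10], [65, 28]].
Characteristic polynomial det(A - λI) = λ^2 - 6λ + 34 = 0.
Eigenvalues λ = 3 ± 5i (complex conjugate pair).
For λ=3+5i: an eigenvector is (1,-3) - i(1,-2) = (1 - i, -3 + 2i).
A real fundamental pair from Re and Im of e^((3+5i)t)v: X_1 = e^(3t)(cos(5t)·(1,-3) + sin(5t)·(1,-2)), X_2 = e^(3t)(sin(5t)·(1,-3) - cos(5t)·(1,-2)).
General solution: C_1X_1 + C_2X_2.
Applying x(0)=4, z(0)=-4 gives C_1=-4, C_2=-8.

x(t) = -12e^(3t)sin(5t) + 4e^(3t)cos(5t), z(t) = 32e^(3t)sin(5t) - 4e^(3t)cos(5t)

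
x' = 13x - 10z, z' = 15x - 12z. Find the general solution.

x(t) = K_1e^(3t) - 2K_2e^(-2t), z(t) = K_1e^(3t) - 3K_2e^(-2t)

Coefficient matrix A = [[13, -10], [15, -12]].
Characteristic polynomial det(A - λI) = λ^2 - λ - 6 = 0.
Eigenvalues λ = 3, -2.
For λ=3: (A-λI) row 1 is [10, -10], so an eigenvector is (1, 1).
For λ=-2: (A-λI) row 1 is [15, -10], so an eigenvector is (-2, -3).
General solution: K_1e^(3t)(1,1) + K_2e^(-2t)(-2,-3).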